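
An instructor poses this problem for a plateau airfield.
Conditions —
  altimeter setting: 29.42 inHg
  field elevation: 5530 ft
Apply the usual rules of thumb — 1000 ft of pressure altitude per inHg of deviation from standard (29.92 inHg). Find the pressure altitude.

6030 ft

Pressure correction = (29.92 − 29.42) × 1000 = +500 ft.
Pressure altitude = 5530 + (+500) = 6030 ft.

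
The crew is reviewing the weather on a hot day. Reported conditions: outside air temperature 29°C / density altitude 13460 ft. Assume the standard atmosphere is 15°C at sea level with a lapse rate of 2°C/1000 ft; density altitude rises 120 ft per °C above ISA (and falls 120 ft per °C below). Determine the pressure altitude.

9500 ft

DA = PA + 120 × (OAT − (15 − 2·PA/1000)) = PA + 120·OAT − 1800 + 0.24·PA = 1.24·PA + 120·OAT − 1800.
So 1.24·PA = 13460 − 120 × 29 + 1800 = 11780.
PA = 11780 / 1.24 = 9500 ft.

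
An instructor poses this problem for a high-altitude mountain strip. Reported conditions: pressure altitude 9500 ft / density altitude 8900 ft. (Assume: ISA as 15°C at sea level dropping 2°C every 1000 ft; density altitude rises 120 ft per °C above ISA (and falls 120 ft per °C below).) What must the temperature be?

Density altitude − pressure altitude = 8900 − 9500 = -600 ft.
At 120 ft/°C that is an ISA deviation of -600/120 = -5°C.
ISA temperature at 9500 ft = 15 − 2 × (9500/1000) = -4°C.
OAT = ISA + deviation = -4 + (-5) = -9°C.

-9°C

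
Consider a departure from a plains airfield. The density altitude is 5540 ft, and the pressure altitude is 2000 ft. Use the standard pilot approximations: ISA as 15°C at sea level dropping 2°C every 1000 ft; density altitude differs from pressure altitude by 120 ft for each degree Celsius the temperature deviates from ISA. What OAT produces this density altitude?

Density altitude − pressure altitude = 5540 − 2000 = +3540 ft.
At 120 ft/°C that is an ISA deviation of 3540/120 = +29.5°C.
ISA temperature at 2000 ft = 15 − 2 × (2000/1000) = 11°C.
OAT = ISA + deviation = 11 + (+29.5) = 40.5°C.

40.5°C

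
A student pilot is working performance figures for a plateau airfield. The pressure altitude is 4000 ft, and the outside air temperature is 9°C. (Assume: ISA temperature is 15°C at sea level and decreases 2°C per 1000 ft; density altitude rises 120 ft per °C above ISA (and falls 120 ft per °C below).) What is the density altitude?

4240 ft

ISA temperature at 4000 ft = 15 − 2 × (4000/1000) = 7°C.
ISA deviation = 9 − 7 = +2°C.
Density altitude = 4000 + 120 × (2) = 4000 + (+240) = 4240 ft.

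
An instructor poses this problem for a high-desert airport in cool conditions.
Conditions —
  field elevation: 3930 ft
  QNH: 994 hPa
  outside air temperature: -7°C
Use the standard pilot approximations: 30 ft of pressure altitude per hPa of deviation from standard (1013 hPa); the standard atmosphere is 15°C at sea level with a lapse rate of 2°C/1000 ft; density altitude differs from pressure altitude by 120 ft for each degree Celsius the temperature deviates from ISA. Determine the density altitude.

2940 ft

Pressure altitude = 3930 + (1013 − 994) × 30 = 3930 + (+570) = 4500 ft.
ISA temperature at 4500 ft = 15 − 2 × (4500/1000) = 6°C.
ISA deviation = -7 − 6 = -13°C.
Density altitude = 4500 + 120 × (-13) = 2940 ft.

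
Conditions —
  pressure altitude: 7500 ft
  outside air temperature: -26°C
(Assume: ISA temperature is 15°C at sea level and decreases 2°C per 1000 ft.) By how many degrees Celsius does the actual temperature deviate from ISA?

ISA-26°C

ISA temperature at 7500 ft = 15 − 2 × (7500/1000) = 0°C.
Deviation = OAT − ISA = -26 − 0 = -26°C.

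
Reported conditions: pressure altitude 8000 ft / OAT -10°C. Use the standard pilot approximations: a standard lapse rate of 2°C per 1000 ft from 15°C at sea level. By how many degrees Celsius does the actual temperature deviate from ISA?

ISA temperature at 8000 ft = 15 − 2 × (8000/1000) = -1°C.
Deviation = OAT − ISA = -10 − (-1) = -9°C.

ISA-9°C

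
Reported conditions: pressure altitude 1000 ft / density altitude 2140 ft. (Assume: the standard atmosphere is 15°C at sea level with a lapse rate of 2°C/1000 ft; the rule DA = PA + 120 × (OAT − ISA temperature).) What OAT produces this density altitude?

Density altitude − pressure altitude = 2140 − 1000 = +1140 ft.
At 120 ft/°C that is an ISA deviation of 1140/120 = +9.5°C.
ISA temperature at 1000 ft = 15 − 2 × (1000/1000) = 13°C.
OAT = ISA + deviation = 13 + (+9.5) = 22.5°C.

22.5°C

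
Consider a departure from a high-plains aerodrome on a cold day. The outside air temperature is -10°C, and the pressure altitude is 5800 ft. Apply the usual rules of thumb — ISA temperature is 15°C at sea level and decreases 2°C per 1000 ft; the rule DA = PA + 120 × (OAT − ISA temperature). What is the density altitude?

ISA temperature at 5800 ft = 15 − 2 × (5800/1000) = 3.4°C.
ISA deviation = -10 − 3.4 = -13.4°C.
Density altitude = 5800 + 120 × (-13.4) = 5800 + (-1608) = 4192 ft.

4192 ft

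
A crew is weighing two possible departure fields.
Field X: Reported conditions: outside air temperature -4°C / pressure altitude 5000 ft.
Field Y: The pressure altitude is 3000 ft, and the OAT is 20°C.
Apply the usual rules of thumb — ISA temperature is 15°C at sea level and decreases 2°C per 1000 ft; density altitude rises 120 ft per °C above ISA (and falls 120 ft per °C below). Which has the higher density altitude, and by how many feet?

Field Y by 400 ft

Field X: ISA temp = 5°C, deviation -9°C, DA = 5000 + 120 × (-9) = 3920 ft.
Field Y: ISA temp = 9°C, deviation +11°C, DA = 3000 + 120 × 11 = 4320 ft.
Field Y is higher by 4320 − 3920 = 400 ft.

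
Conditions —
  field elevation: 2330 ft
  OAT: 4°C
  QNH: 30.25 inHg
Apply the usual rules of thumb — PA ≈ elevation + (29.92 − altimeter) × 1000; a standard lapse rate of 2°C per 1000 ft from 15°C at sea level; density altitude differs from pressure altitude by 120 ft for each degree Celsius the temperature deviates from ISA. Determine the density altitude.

1160 ft

Pressure altitude = 2330 + (29.92 − 30.25) × 1000 = 2330 + (-330) = 2000 ft.
ISA temperature at 2000 ft = 15 − 2 × (2000/1000) = 11°C.
ISA deviation = 4 − 11 = -7°C.
Density altitude = 2000 + 120 × (-7) = 1160 ft.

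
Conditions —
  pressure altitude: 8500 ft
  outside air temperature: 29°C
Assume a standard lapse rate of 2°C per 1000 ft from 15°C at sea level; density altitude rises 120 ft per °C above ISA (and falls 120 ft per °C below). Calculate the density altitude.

ISA temperature at 8500 ft = 15 − 2 × (8500/1000) = -2°C.
ISA deviation = 29 − (-2) = +31°C.
Density altitude = 8500 + 120 × (31) = 8500 + (+3720) = 12220 ft.

12220 ft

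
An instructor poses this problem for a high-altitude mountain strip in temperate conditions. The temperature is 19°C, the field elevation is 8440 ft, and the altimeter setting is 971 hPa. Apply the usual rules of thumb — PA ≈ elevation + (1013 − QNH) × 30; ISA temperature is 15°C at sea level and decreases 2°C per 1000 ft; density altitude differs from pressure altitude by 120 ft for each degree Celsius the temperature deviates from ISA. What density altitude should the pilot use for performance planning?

12508 ft

Pressure altitude = 8440 + (1013 − 971) × 30 = 8440 + (+1260) = 9700 ft.
ISA temperature at 9700 ft = 15 − 2 × (9700/1000) = -4.4°C.
ISA deviation = 19 − (-4.4) = +23.4°C.
Density altitude = 9700 + 120 × (23.4) = 12508 ft.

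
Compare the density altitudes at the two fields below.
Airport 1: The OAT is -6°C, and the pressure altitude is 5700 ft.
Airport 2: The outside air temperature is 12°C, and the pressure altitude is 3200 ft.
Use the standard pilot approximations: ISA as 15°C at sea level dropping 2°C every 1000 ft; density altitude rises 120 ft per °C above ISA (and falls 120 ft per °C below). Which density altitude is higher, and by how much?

Airport 1 by 940 ft

Airport 1: ISA temp = 3.6°C, deviation -9.6°C, DA = 5700 + 120 × (-9.6) = 4548 ft.
Airport 2: ISA temp = 8.6°C, deviation +3.4°C, DA = 3200 + 120 × 3.4 = 3608 ft.
Airport 1 is higher by 4548 − 3608 = 940 ft.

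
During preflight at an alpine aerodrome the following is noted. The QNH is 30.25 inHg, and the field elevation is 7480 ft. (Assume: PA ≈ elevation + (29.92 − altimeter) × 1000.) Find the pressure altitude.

7150 ft

Pressure correction = (29.92 − 30.25) × 1000 = -330 ft.
Pressure altitude = 7480 + (-330) = 7150 ft.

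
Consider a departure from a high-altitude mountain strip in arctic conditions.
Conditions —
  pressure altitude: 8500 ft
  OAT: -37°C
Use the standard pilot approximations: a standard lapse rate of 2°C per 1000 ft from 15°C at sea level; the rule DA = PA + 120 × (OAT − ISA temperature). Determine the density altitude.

ISA temperature at 8500 ft = 15 − 2 × (8500/1000) = -2°C.
ISA deviation = -37 − (-2) = -35°C.
Density altitude = 8500 + 120 × (-35) = 8500 + (-4200) = 4300 ft.

4300 ft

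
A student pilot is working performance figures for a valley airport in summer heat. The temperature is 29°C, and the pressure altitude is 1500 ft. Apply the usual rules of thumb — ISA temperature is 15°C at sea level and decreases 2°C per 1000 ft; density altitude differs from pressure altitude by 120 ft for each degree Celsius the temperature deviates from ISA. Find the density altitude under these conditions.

ISA temperature at 1500 ft = 15 − 2 × (1500/1000) = 12°C.
ISA deviation = 29 − 12 = +17°C.
Density altitude = 1500 + 120 × (17) = 1500 + (+2040) = 3540 ft.

3540 ft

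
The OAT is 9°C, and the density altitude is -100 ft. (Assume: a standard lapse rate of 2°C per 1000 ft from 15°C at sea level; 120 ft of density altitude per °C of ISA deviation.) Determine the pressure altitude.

500 ft

DA = PA + 120 × (OAT − (15 − 2·PA/1000)) = PA + 120·OAT − 1800 + 0.24·PA = 1.24·PA + 120·OAT − 1800.
So 1.24·PA = -100 − 120 × 9 + 1800 = 620.
PA = 620 / 1.24 = 500 ft.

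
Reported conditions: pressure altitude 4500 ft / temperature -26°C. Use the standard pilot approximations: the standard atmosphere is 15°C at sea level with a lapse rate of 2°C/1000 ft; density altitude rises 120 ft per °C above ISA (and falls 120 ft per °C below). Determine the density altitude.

660 ft

ISA temperature at 4500 ft = 15 − 2 × (4500/1000) = 6°C.
ISA deviation = -26 − 6 = -32°C.
Density altitude = 4500 + 120 × (-32) = 4500 + (-3840) = 660 ft.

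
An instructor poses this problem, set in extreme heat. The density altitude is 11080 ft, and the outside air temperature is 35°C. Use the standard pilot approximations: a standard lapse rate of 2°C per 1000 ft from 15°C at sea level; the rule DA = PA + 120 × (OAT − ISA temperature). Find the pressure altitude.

7000 ft

DA = PA + 120 × (OAT − (15 − 2·PA/1000)) = PA + 120·OAT − 1800 + 0.24·PA = 1.24·PA + 120·OAT − 1800.
So 1.24·PA = 11080 − 120 × 35 + 1800 = 8680.
PA = 8680 / 1.24 = 7000 ft.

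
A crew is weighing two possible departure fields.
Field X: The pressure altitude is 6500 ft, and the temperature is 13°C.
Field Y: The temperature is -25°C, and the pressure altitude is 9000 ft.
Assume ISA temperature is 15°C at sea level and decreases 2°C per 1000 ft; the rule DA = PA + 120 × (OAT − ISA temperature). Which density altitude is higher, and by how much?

Field X: ISA temp = 2°C, deviation +11°C, DA = 6500 + 120 × 11 = 7820 ft.
Field Y: ISA temp = -3°C, deviation -22°C, DA = 9000 + 120 × (-22) = 6360 ft.
Field X is higher by 7820 − 6360 = 1460 ft.

Field X by 1460 ft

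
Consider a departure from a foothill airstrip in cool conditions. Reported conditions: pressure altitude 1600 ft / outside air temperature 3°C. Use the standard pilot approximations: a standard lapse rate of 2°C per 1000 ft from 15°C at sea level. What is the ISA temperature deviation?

ISA temperature at 1600 ft = 15 − 2 × (1600/1000) = 11.8°C.
Deviation = OAT − ISA = 3 − 11.8 = -8.8°C.

ISA-8.8°C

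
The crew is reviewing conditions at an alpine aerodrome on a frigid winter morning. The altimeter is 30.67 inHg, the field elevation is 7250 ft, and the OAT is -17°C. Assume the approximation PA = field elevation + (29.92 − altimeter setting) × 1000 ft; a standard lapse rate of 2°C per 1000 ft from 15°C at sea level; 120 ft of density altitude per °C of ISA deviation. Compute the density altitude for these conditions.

Pressure altitude = 7250 + (29.92 − 30.67) × 1000 = 7250 + (-750) = 6500 ft.
ISA temperature at 6500 ft = 15 − 2 × (6500/1000) = 2°C.
ISA deviation = -17 − 2 = -19°C.
Density altitude = 6500 + 120 × (-19) = 4220 ft.

4220 ft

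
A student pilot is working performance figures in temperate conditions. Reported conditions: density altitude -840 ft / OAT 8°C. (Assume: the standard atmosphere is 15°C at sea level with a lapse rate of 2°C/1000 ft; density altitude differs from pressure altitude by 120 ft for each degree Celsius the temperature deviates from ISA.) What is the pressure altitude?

0 ft

DA = PA + 120 × (OAT − (15 − 2·PA/1000)) = PA + 120·OAT − 1800 + 0.24·PA = 1.24·PA + 120·OAT − 1800.
So 1.24·PA = -840 − 120 × 8 + 1800 = 0.
PA = 0 / 1.24 = 0 ft.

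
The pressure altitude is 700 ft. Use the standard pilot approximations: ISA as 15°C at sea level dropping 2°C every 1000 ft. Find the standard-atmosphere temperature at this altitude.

ISA temperature = 15 − 2 × (700/1000) = 15 − 1.4 = 13.6°C.

13.6°C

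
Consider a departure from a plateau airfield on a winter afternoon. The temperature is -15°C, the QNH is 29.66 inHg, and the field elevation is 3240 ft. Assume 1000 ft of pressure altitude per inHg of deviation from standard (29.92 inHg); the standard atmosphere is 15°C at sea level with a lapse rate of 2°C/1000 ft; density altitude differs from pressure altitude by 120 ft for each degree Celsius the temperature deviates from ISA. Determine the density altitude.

740 ft

Pressure altitude = 3240 + (29.92 − 29.66) × 1000 = 3240 + (+260) = 3500 ft.
ISA temperature at 3500 ft = 15 − 2 × (3500/1000) = 8°C.
ISA deviation = -15 − 8 = -23°C.
Density altitude = 3500 + 120 × (-23) = 740 ft.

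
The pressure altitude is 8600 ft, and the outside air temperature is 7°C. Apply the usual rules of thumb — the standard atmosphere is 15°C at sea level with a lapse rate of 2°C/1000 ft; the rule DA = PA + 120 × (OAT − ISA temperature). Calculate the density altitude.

ISA temperature at 8600 ft = 15 − 2 × (8600/1000) = -2.2°C.
ISA deviation = 7 − (-2.2) = +9.2°C.
Density altitude = 8600 + 120 × (9.2) = 8600 + (+1104) = 9704 ft.

9704 ft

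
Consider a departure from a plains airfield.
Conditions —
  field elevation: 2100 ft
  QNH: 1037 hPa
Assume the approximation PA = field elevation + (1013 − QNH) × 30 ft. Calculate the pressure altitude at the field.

Pressure correction = (1013 − 1037) × 30 = -720 ft.
Pressure altitude = 2100 + (-720) = 1380 ft.

1380 ft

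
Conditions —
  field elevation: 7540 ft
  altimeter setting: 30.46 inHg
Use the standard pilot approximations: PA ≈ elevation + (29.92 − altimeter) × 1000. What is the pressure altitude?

7000 ft

Pressure correction = (29.92 − 30.46) × 1000 = -540 ft.
Pressure altitude = 7540 + (-540) = 7000 ft.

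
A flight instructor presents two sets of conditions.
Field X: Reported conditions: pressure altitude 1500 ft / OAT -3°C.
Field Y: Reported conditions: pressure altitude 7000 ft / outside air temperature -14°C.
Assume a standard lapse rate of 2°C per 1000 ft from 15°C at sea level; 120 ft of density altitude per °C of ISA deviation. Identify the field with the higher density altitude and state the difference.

Field X: ISA temp = 12°C, deviation -15°C, DA = 1500 + 120 × (-15) = -300 ft.
Field Y: ISA temp = 1°C, deviation -15°C, DA = 7000 + 120 × (-15) = 5200 ft.
Field Y is higher by 5200 − (-300) = 5500 ft.

Field Y by 5500 ft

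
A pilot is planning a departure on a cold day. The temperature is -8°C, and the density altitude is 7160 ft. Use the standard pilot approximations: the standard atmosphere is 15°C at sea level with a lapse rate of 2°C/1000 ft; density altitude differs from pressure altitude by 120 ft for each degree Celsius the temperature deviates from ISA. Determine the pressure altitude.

DA = PA + 120 × (OAT − (15 − 2·PA/1000)) = PA + 120·OAT − 1800 + 0.24·PA = 1.24·PA + 120·OAT − 1800.
So 1.24·PA = 7160 − 120 × (-8) + 1800 = 9920.
PA = 9920 / 1.24 = 8000 ft.

8000 ft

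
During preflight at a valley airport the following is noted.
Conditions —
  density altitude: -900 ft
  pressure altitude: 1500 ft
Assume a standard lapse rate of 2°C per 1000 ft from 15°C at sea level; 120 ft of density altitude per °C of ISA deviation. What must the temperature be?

-8°C

Density altitude − pressure altitude = -900 − 1500 = -2400 ft.
At 120 ft/°C that is an ISA deviation of -2400/120 = -20°C.
ISA temperature at 1500 ft = 15 − 2 × (1500/1000) = 12°C.
OAT = ISA + deviation = 12 + (-20) = -8°C.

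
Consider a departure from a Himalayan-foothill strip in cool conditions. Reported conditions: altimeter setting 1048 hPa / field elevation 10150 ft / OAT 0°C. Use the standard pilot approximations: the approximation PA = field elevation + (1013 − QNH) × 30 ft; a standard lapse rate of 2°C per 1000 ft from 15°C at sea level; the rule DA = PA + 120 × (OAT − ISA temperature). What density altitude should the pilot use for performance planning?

9484 ft

Pressure altitude = 10150 + (1013 − 1048) × 30 = 10150 + (-1050) = 9100 ft.
ISA temperature at 9100 ft = 15 − 2 × (9100/1000) = -3.2°C.
ISA deviation = 0 − (-3.2) = +3.2°C.
Density altitude = 9100 + 120 × (3.2) = 9484 ft.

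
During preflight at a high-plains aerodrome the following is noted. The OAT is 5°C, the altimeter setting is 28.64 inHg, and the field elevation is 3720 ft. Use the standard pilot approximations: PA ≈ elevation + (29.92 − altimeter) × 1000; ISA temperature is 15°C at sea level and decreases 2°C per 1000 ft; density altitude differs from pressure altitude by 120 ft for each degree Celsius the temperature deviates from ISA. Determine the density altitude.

5000 ft

Pressure altitude = 3720 + (29.92 − 28.64) × 1000 = 3720 + (+1280) = 5000 ft.
ISA temperature at 5000 ft = 15 − 2 × (5000/1000) = 5°C.
ISA deviation = 5 − 5 = 0°C.
Density altitude = 5000 + 120 × (0) = 5000 ft.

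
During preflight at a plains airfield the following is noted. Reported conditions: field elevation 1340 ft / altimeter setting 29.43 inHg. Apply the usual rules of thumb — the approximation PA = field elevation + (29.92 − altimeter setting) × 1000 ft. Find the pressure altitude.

Pressure correction = (29.92 − 29.43) × 1000 = +490 ft.
Pressure altitude = 1340 + (+490) = 1830 ft.

1830 ft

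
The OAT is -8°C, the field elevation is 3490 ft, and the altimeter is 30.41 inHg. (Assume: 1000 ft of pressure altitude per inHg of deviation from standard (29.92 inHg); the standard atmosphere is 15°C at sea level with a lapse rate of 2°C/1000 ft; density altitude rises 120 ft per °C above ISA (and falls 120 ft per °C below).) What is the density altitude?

Pressure altitude = 3490 + (29.92 − 30.41) × 1000 = 3490 + (-490) = 3000 ft.
ISA temperature at 3000 ft = 15 − 2 × (3000/1000) = 9°C.
ISA deviation = -8 − 9 = -17°C.
Density altitude = 3000 + 120 × (-17) = 960 ft.

960 ft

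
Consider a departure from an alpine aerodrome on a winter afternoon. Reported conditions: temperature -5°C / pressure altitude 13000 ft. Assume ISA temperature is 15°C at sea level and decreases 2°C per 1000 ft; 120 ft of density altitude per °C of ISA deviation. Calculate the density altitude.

ISA temperature at 13000 ft = 15 − 2 × (13000/1000) = -11°C.
ISA deviation = -5 − (-11) = +6°C.
Density altitude = 13000 + 120 × (6) = 13000 + (+720) = 13720 ft.

13720 ft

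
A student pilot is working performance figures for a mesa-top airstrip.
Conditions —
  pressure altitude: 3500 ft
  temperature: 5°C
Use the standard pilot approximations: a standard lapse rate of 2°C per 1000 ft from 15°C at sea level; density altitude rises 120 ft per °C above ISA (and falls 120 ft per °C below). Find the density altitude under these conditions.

ISA temperature at 3500 ft = 15 − 2 × (3500/1000) = 8°C.
ISA deviation = 5 − 8 = -3°C.
Density altitude = 3500 + 120 × (-3) = 3500 + (-360) = 3140 ft.

3140 ft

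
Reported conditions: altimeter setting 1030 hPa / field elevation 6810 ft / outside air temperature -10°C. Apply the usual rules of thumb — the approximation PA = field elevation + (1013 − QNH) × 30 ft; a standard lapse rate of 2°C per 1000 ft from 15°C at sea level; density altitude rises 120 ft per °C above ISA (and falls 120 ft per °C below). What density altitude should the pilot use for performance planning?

4812 ft

Pressure altitude = 6810 + (1013 − 1030) × 30 = 6810 + (-510) = 6300 ft.
ISA temperature at 6300 ft = 15 − 2 × (6300/1000) = 2.4°C.
ISA deviation = -10 − 2.4 = -12.4°C.
Density altitude = 6300 + 120 × (-12.4) = 4812 ft.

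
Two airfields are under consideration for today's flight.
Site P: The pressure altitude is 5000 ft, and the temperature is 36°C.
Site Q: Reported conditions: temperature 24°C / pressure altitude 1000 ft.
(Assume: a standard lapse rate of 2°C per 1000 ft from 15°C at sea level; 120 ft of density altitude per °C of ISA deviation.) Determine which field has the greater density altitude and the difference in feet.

Site P: ISA temp = 5°C, deviation +31°C, DA = 5000 + 120 × 31 = 8720 ft.
Site Q: ISA temp = 13°C, deviation +11°C, DA = 1000 + 120 × 11 = 2320 ft.
Site P is higher by 8720 − 2320 = 6400 ft.

Site P by 6400 ft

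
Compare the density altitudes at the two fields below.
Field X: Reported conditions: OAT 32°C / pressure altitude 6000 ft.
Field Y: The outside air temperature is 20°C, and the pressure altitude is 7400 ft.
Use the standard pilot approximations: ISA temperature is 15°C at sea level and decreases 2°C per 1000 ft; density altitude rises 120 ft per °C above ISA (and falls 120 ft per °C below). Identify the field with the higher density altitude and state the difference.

Field X: ISA temp = 3°C, deviation +29°C, DA = 6000 + 120 × 29 = 9480 ft.
Field Y: ISA temp = 0.2°C, deviation +19.8°C, DA = 7400 + 120 × 19.8 = 9776 ft.
Field Y is higher by 9776 − 9480 = 296 ft.

Field Y by 296 ft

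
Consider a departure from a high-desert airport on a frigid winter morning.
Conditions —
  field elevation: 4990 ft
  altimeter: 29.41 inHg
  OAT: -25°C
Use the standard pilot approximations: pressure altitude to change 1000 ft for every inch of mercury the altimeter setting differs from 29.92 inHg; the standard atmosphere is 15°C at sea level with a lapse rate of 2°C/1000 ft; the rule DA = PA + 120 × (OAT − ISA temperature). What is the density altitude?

Pressure altitude = 4990 + (29.92 − 29.41) × 1000 = 4990 + (+510) = 5500 ft.
ISA temperature at 5500 ft = 15 − 2 × (5500/1000) = 4°C.
ISA deviation = -25 − 4 = -29°C.
Density altitude = 5500 + 120 × (-29) = 2020 ft.

2020 ft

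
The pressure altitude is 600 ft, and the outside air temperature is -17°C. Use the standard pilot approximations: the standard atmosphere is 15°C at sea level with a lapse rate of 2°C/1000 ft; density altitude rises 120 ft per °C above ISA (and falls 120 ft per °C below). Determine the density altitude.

ISA temperature at 600 ft = 15 − 2 × (600/1000) = 13.8°C.
ISA deviation = -17 − 13.8 = -30.8°C.
Density altitude = 600 + 120 × (-30.8) = 600 + (-3696) = -3096 ft.

-3096 ft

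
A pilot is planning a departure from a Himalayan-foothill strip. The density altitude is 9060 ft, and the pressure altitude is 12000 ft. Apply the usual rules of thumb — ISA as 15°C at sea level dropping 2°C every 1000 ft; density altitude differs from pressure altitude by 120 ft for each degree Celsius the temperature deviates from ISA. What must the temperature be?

-33.5°C

Density altitude − pressure altitude = 9060 − 12000 = -2940 ft.
At 120 ft/°C that is an ISA deviation of -2940/120 = -24.5°C.
ISA temperature at 12000 ft = 15 − 2 × (12000/1000) = -9°C.
OAT = ISA + deviation = -9 + (-24.5) = -33.5°C.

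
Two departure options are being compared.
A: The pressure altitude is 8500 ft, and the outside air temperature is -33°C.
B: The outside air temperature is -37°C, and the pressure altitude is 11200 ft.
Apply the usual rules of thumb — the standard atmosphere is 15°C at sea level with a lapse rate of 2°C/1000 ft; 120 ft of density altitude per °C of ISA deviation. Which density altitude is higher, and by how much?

A: ISA temp = -2°C, deviation -31°C, DA = 8500 + 120 × (-31) = 4780 ft.
B: ISA temp = -7.4°C, deviation -29.6°C, DA = 11200 + 120 × (-29.6) = 7648 ft.
B is higher by 7648 − 4780 = 2868 ft.

B by 2868 ft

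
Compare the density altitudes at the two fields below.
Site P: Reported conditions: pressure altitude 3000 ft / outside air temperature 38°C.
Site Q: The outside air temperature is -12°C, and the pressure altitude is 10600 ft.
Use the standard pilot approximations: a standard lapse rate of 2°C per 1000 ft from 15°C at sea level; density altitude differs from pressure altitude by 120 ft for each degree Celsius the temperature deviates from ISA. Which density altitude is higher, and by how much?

Site P: ISA temp = 9°C, deviation +29°C, DA = 3000 + 120 × 29 = 6480 ft.
Site Q: ISA temp = -6.2°C, deviation -5.8°C, DA = 10600 + 120 × (-5.8) = 9904 ft.
Site Q is higher by 9904 − 6480 = 3424 ft.

Site Q by 3424 ft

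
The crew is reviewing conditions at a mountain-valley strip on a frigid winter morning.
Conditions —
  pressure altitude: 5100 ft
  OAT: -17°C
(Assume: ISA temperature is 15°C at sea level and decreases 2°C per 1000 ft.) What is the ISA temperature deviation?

ISA-21.8°C

ISA temperature at 5100 ft = 15 − 2 × (5100/1000) = 4.8°C.
Deviation = OAT − ISA = -17 − 4.8 = -21.8°C.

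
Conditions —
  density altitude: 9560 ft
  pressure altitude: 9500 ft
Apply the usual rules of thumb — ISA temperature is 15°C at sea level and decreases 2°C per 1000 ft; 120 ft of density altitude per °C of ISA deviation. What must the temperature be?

-3.5°C

Density altitude − pressure altitude = 9560 − 9500 = +60 ft.
At 120 ft/°C that is an ISA deviation of 60/120 = +0.5°C.
ISA temperature at 9500 ft = 15 − 2 × (9500/1000) = -4°C.
OAT = ISA + deviation = -4 + (+0.5) = -3.5°C.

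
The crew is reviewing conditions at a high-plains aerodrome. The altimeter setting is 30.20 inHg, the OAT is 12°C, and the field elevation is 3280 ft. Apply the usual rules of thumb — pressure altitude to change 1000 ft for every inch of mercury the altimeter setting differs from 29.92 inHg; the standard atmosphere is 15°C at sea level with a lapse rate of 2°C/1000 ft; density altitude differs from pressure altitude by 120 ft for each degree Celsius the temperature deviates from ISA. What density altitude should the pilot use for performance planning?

3360 ft

Pressure altitude = 3280 + (29.92 − 30.20) × 1000 = 3280 + (-280) = 3000 ft.
ISA temperature at 3000 ft = 15 − 2 × (3000/1000) = 9°C.
ISA deviation = 12 − 9 = +3°C.
Density altitude = 3000 + 120 × (3) = 3360 ft.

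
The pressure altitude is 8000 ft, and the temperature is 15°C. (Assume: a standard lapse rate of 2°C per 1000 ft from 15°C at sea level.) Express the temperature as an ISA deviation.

ISA+16°C

ISA temperature at 8000 ft = 15 − 2 × (8000/1000) = -1°C.
Deviation = OAT − ISA = 15 − (-1) = +16°C.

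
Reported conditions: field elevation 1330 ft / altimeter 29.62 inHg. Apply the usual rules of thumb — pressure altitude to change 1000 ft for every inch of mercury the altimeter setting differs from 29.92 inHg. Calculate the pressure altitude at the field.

Pressure correction = (29.92 − 29.62) × 1000 = +300 ft.
Pressure altitude = 1330 + (+300) = 1630 ft.

1630 ft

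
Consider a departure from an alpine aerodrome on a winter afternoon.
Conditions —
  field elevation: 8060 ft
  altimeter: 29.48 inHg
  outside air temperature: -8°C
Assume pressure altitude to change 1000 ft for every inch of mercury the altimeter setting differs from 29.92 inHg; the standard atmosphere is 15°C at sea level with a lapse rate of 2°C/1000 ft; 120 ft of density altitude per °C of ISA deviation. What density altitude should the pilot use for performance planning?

Pressure altitude = 8060 + (29.92 − 29.48) × 1000 = 8060 + (+440) = 8500 ft.
ISA temperature at 8500 ft = 15 − 2 × (8500/1000) = -2°C.
ISA deviation = -8 − (-2) = -6°C.
Density altitude = 8500 + 120 × (-6) = 7780 ft.

7780 ft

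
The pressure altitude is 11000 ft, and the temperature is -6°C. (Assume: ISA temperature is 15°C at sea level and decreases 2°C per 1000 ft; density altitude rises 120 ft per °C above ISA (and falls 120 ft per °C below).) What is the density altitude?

11120 ft

ISA temperature at 11000 ft = 15 − 2 × (11000/1000) = -7°C.
ISA deviation = -6 − (-7) = +1°C.
Density altitude = 11000 + 120 × (1) = 11000 + (+120) = 11120 ft.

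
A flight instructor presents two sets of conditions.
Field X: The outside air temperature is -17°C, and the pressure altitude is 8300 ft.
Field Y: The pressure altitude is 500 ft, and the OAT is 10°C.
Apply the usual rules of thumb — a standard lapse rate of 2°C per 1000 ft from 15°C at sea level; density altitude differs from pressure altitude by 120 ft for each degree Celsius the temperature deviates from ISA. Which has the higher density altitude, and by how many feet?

Field X: ISA temp = -1.6°C, deviation -15.4°C, DA = 8300 + 120 × (-15.4) = 6452 ft.
Field Y: ISA temp = 14°C, deviation -4°C, DA = 500 + 120 × (-4) = 20 ft.
Field X is higher by 6452 − 20 = 6432 ft.

Field X by 6432 ft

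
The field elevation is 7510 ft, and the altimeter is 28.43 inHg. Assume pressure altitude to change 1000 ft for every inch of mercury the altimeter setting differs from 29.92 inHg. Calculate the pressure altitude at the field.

Pressure correction = (29.92 − 28.43) × 1000 = +1490 ft.
Pressure altitude = 7510 + (+1490) = 9000 ft.

9000 ft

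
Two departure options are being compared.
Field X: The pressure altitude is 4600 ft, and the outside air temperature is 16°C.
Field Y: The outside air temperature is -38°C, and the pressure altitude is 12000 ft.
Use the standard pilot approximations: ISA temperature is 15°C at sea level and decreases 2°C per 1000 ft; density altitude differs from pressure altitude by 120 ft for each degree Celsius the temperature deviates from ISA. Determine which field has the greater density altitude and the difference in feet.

Field X: ISA temp = 5.8°C, deviation +10.2°C, DA = 4600 + 120 × 10.2 = 5824 ft.
Field Y: ISA temp = -9°C, deviation -29°C, DA = 12000 + 120 × (-29) = 8520 ft.
Field Y is higher by 8520 − 5824 = 2696 ft.

Field Y by 2696 ft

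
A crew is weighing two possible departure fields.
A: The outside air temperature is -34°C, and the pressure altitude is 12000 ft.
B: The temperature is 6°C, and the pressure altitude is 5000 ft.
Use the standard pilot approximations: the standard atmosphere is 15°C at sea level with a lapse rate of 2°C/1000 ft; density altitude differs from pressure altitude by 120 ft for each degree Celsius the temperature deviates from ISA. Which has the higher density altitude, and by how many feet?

A by 3880 ft

A: ISA temp = -9°C, deviation -25°C, DA = 12000 + 120 × (-25) = 9000 ft.
B: ISA temp = 5°C, deviation +1°C, DA = 5000 + 120 × 1 = 5120 ft.
A is higher by 9000 − 5120 = 3880 ft.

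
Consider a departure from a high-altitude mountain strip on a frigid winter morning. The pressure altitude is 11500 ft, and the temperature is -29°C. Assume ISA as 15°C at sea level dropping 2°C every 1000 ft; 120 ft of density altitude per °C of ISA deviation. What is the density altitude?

8980 ft

ISA temperature at 11500 ft = 15 − 2 × (11500/1000) = -8°C.
ISA deviation = -29 − (-8) = -21°C.
Density altitude = 11500 + 120 × (-21) = 11500 + (-2520) = 8980 ft.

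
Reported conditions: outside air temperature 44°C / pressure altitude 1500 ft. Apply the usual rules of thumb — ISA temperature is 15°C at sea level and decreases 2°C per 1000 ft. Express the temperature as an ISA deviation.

ISA+32°C

ISA temperature at 1500 ft = 15 − 2 × (1500/1000) = 12°C.
Deviation = OAT − ISA = 44 − 12 = +32°C.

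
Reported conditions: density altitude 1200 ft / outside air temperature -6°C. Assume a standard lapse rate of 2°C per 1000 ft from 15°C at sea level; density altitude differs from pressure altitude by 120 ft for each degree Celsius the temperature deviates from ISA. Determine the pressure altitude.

3000 ft

DA = PA + 120 × (OAT − (15 − 2·PA/1000)) = PA + 120·OAT − 1800 + 0.24·PA = 1.24·PA + 120·OAT − 1800.
So 1.24·PA = 1200 − 120 × (-6) + 1800 = 3720.
PA = 3720 / 1.24 = 3000 ft.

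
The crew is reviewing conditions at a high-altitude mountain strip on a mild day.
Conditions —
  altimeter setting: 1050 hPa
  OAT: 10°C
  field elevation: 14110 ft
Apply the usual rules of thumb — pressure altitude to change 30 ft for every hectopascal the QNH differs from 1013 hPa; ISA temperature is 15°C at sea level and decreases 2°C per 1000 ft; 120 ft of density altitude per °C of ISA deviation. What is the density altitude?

15520 ft

Pressure altitude = 14110 + (1013 − 1050) × 30 = 14110 + (-1110) = 13000 ft.
ISA temperature at 13000 ft = 15 − 2 × (13000/1000) = -11°C.
ISA deviation = 10 − (-11) = +21°C.
Density altitude = 13000 + 120 × (21) = 15520 ft.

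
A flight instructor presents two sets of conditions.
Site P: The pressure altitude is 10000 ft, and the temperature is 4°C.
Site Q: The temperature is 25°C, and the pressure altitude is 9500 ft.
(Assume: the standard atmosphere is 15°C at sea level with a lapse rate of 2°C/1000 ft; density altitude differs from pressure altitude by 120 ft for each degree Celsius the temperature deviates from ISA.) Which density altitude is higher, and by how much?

Site P: ISA temp = -5°C, deviation +9°C, DA = 10000 + 120 × 9 = 11080 ft.
Site Q: ISA temp = -4°C, deviation +29°C, DA = 9500 + 120 × 29 = 12980 ft.
Site Q is higher by 12980 − 11080 = 1900 ft.

Site Q by 1900 ft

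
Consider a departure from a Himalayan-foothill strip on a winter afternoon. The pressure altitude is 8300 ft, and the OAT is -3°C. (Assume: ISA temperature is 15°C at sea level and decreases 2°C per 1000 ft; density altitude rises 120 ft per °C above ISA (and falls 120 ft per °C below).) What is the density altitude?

8132 ft

ISA temperature at 8300 ft = 15 − 2 × (8300/1000) = -1.6°C.
ISA deviation = -3 − (-1.6) = -1.4°C.
Density altitude = 8300 + 120 × (-1.4) = 8300 + (-168) = 8132 ft.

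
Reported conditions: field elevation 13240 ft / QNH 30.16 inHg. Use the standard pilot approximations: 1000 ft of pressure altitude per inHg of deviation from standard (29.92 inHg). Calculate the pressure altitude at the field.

13000 ft

Pressure correction = (29.92 − 30.16) × 1000 = -240 ft.
Pressure altitude = 13240 + (-240) = 13000 ft.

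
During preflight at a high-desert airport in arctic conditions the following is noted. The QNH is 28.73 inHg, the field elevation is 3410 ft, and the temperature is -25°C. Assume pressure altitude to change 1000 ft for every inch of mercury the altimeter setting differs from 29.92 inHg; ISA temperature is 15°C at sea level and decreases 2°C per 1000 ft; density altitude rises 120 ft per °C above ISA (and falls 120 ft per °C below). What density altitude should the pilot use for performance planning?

Pressure altitude = 3410 + (29.92 − 28.73) × 1000 = 3410 + (+1190) = 4600 ft.
ISA temperature at 4600 ft = 15 − 2 × (4600/1000) = 5.8°C.
ISA deviation = -25 − 5.8 = -30.8°C.
Density altitude = 4600 + 120 × (-30.8) = 904 ft.

904 ft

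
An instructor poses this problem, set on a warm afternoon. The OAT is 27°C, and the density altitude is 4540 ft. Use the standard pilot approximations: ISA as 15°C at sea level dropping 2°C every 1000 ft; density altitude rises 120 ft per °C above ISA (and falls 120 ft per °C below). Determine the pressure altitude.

DA = PA + 120 × (OAT − (15 − 2·PA/1000)) = PA + 120·OAT − 1800 + 0.24·PA = 1.24·PA + 120·OAT − 1800.
So 1.24·PA = 4540 − 120 × 27 + 1800 = 3100.
PA = 3100 / 1.24 = 2500 ft.

2500 ft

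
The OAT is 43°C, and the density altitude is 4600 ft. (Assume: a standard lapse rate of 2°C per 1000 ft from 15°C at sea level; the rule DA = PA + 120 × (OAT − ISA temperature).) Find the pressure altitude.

DA = PA + 120 × (OAT − (15 − 2·PA/1000)) = PA + 120·OAT − 1800 + 0.24·PA = 1.24·PA + 120·OAT − 1800.
So 1.24·PA = 4600 − 120 × 43 + 1800 = 1240.
PA = 1240 / 1.24 = 1000 ft.

1000 ft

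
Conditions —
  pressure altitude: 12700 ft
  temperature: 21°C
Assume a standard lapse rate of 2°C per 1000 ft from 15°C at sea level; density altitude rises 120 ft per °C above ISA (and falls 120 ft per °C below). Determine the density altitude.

16468 ft

ISA temperature at 12700 ft = 15 − 2 × (12700/1000) = -10.4°C.
ISA deviation = 21 − (-10.4) = +31.4°C.
Density altitude = 12700 + 120 × (31.4) = 12700 + (+3768) = 16468 ft.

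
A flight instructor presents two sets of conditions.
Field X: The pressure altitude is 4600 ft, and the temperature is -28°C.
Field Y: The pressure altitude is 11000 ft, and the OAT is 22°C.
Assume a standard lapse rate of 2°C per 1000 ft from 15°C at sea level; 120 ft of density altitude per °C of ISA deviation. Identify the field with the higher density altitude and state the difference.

Field Y by 13936 ft

Field X: ISA temp = 5.8°C, deviation -33.8°C, DA = 4600 + 120 × (-33.8) = 544 ft.
Field Y: ISA temp = -7°C, deviation +29°C, DA = 11000 + 120 × 29 = 14480 ft.
Field Y is higher by 14480 − 544 = 13936 ft.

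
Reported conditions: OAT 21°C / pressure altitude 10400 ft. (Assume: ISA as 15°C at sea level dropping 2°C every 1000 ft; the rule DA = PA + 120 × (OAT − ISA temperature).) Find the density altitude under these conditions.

13616 ft

ISA temperature at 10400 ft = 15 − 2 × (10400/1000) = -5.8°C.
ISA deviation = 21 − (-5.8) = +26.8°C.
Density altitude = 10400 + 120 × (26.8) = 10400 + (+3216) = 13616 ft.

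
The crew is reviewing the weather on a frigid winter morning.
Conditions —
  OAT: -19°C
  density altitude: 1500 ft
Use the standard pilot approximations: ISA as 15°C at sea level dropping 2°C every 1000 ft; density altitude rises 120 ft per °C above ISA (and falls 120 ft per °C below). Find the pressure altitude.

DA = PA + 120 × (OAT − (15 − 2·PA/1000)) = PA + 120·OAT − 1800 + 0.24·PA = 1.24·PA + 120·OAT − 1800.
So 1.24·PA = 1500 − 120 × (-19) + 1800 = 5580.
PA = 5580 / 1.24 = 4500 ft.

4500 ft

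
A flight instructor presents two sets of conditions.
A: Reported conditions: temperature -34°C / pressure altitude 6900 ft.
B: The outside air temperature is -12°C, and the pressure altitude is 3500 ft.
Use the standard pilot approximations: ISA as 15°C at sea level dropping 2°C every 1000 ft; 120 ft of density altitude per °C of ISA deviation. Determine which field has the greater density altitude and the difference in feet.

A: ISA temp = 1.2°C, deviation -35.2°C, DA = 6900 + 120 × (-35.2) = 2676 ft.
B: ISA temp = 8°C, deviation -20°C, DA = 3500 + 120 × (-20) = 1100 ft.
A is higher by 2676 − 1100 = 1576 ft.

A by 1576 ft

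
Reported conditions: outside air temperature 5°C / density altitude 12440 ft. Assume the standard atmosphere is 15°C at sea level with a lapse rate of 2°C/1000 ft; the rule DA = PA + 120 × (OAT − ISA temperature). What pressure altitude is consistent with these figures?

11000 ft

DA = PA + 120 × (OAT − (15 − 2·PA/1000)) = PA + 120·OAT − 1800 + 0.24·PA = 1.24·PA + 120·OAT − 1800.
So 1.24·PA = 12440 − 120 × 5 + 1800 = 13640.
PA = 13640 / 1.24 = 11000 ft.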